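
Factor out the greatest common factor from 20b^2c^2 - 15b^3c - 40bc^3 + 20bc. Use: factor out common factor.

5bc(4bc - 3b^2 - 8c^2 + 4)

20b^2c^2 - 15b^3c - 40bc^3 + 20bc
= 5(4b^2c^2 - 3b^3c - 8bc^3 + 4bc)    [factor out 5]
= 5bc(4bc - 3b^2 - 8c^2 + 4)    [factor out bc]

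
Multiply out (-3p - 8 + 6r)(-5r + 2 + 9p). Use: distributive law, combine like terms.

(-3p - 8 + 6r)(-5r + 2 + 9p)
= 15pr - 6p - 27p^2 + 40r - 16 - 72p - 30r^2 + 12r + 54pr    [distributive law]
= 69pr - 78p - 27p^2 + 52r - 16 - 30r^2    [combine like terms]

69pr - 78p - 27p^2 + 52r - 16 - 30r^2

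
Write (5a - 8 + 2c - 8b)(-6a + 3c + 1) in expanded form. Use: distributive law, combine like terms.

(5a - 8 + 2c - 8b)(-6a + 3c + 1)
= -30a^2 + 15ac + 5a + 48a - 24c - 8 - 12ac + 6c^2 + 2c + 48ab - 24bc - 8b    [distributive law]
= -30a^2 + 3ac + 53a - 22c - 8 + 6c^2 + 48ab - 24bc - 8b    [combine like terms]

-30a^2 + 3ac + 53a - 22c - 8 + 6c^2 + 48ab - 24bc - 8b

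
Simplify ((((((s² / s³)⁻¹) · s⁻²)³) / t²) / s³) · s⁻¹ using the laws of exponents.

((((((s² / s³)⁻¹) · s⁻²)³) / t²) / s³) · s⁻¹
= ((((((s² / s³)⁻¹)³) · ((s⁻²)³)) / t²) / s³) · s⁻¹    [power of a product]
= (((((s² / s³)⁻³) · ((s⁻²)³)) / t²) / s³) · s⁻¹    [power of a power]
= ((((((s²)⁻³) / ((s³)⁻³)) · ((s⁻²)³)) / t²) / s³) · s⁻¹    [power of a quotient]
= ((((s⁻⁶ / ((s³)⁻³)) · ((s⁻²)³)) / t²) / s³) · s⁻¹    [power of a power]
= ((((s⁻⁶ / s⁻⁹) · ((s⁻²)³)) / t²) / s³) · s⁻¹    [power of a power]
= (((s³ · ((s⁻²)³)) / t²) / s³) · s⁻¹    [quotient of powers]
= (((s³ · s⁻⁶) / t²) / s³) · s⁻¹    [power of a power]
= ((s⁻³ / t²) / s³) · s⁻¹    [product of powers]
= s⁻⁷·t⁻²    [quotient of powers; product of powers]

s⁻⁷·t⁻²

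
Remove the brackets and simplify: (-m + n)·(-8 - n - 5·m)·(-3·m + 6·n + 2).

(-m + n)·(-8 - n - 5·m)·(-3·m + 6·n + 2)
= (8·m + m·n + 5·m² - 8·n - n² - 5·m·n)·(-3·m + 6·n + 2)    [distributive law]
= (8·m - 4·m·n + 5·m² - 8·n - n²)·(-3·m + 6·n + 2)    [combine like terms]
= -24·m² + 48·m·n + 16·m + 12·m²·n - 24·m·n² - 8·m·n - 15·m³ + 30·m²·n + 10·m² + 24·m·n - 48·n² - 16·n + 3·m·n² - 6·n³ - 2·n²    [distributive law]
= -14·m² + 64·m·n + 16·m + 42·m²·n - 21·m·n² - 15·m³ - 50·n² - 16·n - 6·n³    [combine like terms]

-14·m² + 64·m·n + 16·m + 42·m²·n - 21·m·n² - 15·m³ - 50·n² - 16·n - 6·n³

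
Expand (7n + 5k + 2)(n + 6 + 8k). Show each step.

7n^2 + 44n + 61kn + 46k + 40k^2 + 12

(7n + 5k + 2)(n + 6 + 8k)
= 7n^2 + 42n + 56kn + 5kn + 30k + 40k^2 + 2n + 12 + 16k    [distributive law]
= 7n^2 + 44n + 61kn + 46k + 40k^2 + 12    [combine like terms]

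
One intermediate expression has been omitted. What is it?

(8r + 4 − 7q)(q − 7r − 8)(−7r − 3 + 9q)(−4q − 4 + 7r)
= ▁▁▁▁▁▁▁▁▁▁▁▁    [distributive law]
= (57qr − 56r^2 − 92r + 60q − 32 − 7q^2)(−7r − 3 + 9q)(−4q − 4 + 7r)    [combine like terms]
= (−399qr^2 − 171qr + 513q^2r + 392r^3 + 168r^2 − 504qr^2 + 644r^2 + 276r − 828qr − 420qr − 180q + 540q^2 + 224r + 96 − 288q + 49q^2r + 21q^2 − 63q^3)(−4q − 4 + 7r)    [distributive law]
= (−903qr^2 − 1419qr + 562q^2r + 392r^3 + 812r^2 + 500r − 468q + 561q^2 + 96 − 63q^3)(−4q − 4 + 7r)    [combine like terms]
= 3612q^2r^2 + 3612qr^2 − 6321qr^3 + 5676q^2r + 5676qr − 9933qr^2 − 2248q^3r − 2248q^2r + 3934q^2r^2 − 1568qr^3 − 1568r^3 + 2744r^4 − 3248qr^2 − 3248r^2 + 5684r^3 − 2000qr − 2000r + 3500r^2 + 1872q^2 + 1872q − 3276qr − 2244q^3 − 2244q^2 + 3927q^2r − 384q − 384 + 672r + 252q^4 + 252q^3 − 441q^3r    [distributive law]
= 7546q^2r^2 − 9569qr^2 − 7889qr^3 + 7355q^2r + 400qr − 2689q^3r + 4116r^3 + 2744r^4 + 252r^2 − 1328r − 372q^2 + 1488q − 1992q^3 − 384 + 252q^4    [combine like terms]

Applying distributive law to the line above:

(8qr − 56r^2 − 64r + 4q − 28r − 32 − 7q^2 + 49qr + 56q)(−7r − 3 + 9q)(−4q − 4 + 7r)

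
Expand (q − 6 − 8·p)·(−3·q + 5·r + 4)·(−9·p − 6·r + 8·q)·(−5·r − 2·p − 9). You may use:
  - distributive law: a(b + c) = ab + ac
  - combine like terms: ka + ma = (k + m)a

−1211·p·q^2·r − 438·p^2·q^2 − 2323·p·q^2 − 290·q^2·r^2 − 1402·q^2·r + 120·q^3·r + 48·p·q^3 + 216·q^3 + 2605·p·q·r^2 + 2098·p^2·q·r + 7595·p·q·r + 150·q·r^3 + 2130·q·r^2 + 2852·p^2·q + 4470·p·q + 4308·q·r − 1584·q^2 − 4830·p·r^2 − 5604·p^2·r − 5526·p·r − 900·r^3 − 2340·r^2 − 3024·p^2 − 1944·p − 1296·r + 1728·q + 432·p^3·q − 2280·p^2·r^2 − 720·p^3·r − 1200·p·r^3 − 576·p^3

(q − 6 − 8·p)·(−3·q + 5·r + 4)·(−9·p − 6·r + 8·q)·(−5·r − 2·p − 9)
= (−3·q^2 + 5·q·r + 4·q + 18·q − 30·r − 24 + 24·p·q − 40·p·r − 32·p)·(−9·p − 6·r + 8·q)·(−5·r − 2·p − 9)    [distributive law]
= (−3·q^2 + 5·q·r + 22·q − 30·r − 24 + 24·p·q − 40·p·r − 32·p)·(−9·p − 6·r + 8·q)·(−5·r − 2·p − 9)    [combine like terms]
= (27·p·q^2 + 18·q^2·r − 24·q^3 − 45·p·q·r − 30·q·r^2 + 40·q^2·r − 198·p·q − 132·q·r + 176·q^2 + 270·p·r + 180·r^2 − 240·q·r + 216·p + 144·r − 192·q − 216·p^2·q − 144·p·q·r + 192·p·q^2 + 360·p^2·r + 240·p·r^2 − 320·p·q·r + 288·p^2 + 192·p·r − 256·p·q)·(−5·r − 2·p − 9)    [distributive law]
= (219·p·q^2 + 58·q^2·r − 24·q^3 − 509·p·q·r − 30·q·r^2 − 454·p·q − 372·q·r + 176·q^2 + 462·p·r + 180·r^2 + 216·p + 144·r − 192·q − 216·p^2·q + 360·p^2·r + 240·p·r^2 + 288·p^2)·(−5·r − 2·p − 9)    [combine like terms]
= −1095·p·q^2·r − 438·p^2·q^2 − 1971·p·q^2 − 290·q^2·r^2 − 116·p·q^2·r − 522·q^2·r + 120·q^3·r + 48·p·q^3 + 216·q^3 + 2545·p·q·r^2 + 1018·p^2·q·r + 4581·p·q·r + 150·q·r^3 + 60·p·q·r^2 + 270·q·r^2 + 2270·p·q·r + 908·p^2·q + 4086·p·q + 1860·q·r^2 + 744·p·q·r + 3348·q·r − 880·q^2·r − 352·p·q^2 − 1584·q^2 − 2310·p·r^2 − 924·p^2·r − 4158·p·r − 900·r^3 − 360·p·r^2 − 1620·r^2 − 1080·p·r − 432·p^2 − 1944·p − 720·r^2 − 288·p·r − 1296·r + 960·q·r + 384·p·q + 1728·q + 1080·p^2·q·r + 432·p^3·q + 1944·p^2·q − 1800·p^2·r^2 − 720·p^3·r − 3240·p^2·r − 1200·p·r^3 − 480·p^2·r^2 − 2160·p·r^2 − 1440·p^2·r − 576·p^3 − 2592·p^2    [distributive law]
= −1211·p·q^2·r − 438·p^2·q^2 − 2323·p·q^2 − 290·q^2·r^2 − 1402·q^2·r + 120·q^3·r + 48·p·q^3 + 216·q^3 + 2605·p·q·r^2 + 2098·p^2·q·r + 7595·p·q·r + 150·q·r^3 + 2130·q·r^2 + 2852·p^2·q + 4470·p·q + 4308·q·r − 1584·q^2 − 4830·p·r^2 − 5604·p^2·r − 5526·p·r − 900·r^3 − 2340·r^2 − 3024·p^2 − 1944·p − 1296·r + 1728·q + 432·p^3·q − 2280·p^2·r^2 − 720·p^3·r − 1200·p·r^3 − 576·p^3    [combine like terms]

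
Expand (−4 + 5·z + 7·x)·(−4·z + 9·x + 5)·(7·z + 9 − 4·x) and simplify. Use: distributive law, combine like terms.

(−4 + 5·z + 7·x)·(−4·z + 9·x + 5)·(7·z + 9 − 4·x)
= (16·z − 36·x − 20 − 20·z^2 + 45·x·z + 25·z − 28·x·z + 63·x^2 + 35·x)·(7·z + 9 − 4·x)    [distributive law]
= (41·z − x − 20 − 20·z^2 + 17·x·z + 63·x^2)·(7·z + 9 − 4·x)    [combine like terms]
= 287·z^2 + 369·z − 164·x·z − 7·x·z − 9·x + 4·x^2 − 140·z − 180 + 80·x − 140·z^3 − 180·z^2 + 80·x·z^2 + 119·x·z^2 + 153·x·z − 68·x^2·z + 441·x^2·z + 567·x^2 − 252·x^3    [distributive law]
= 107·z^2 + 229·z − 18·x·z + 71·x + 571·x^2 − 180 − 140·z^3 + 199·x·z^2 + 373·x^2·z − 252·x^3    [combine like terms]

107·z^2 + 229·z − 18·x·z + 71·x + 571·x^2 − 180 − 140·z^3 + 199·x·z^2 + 373·x^2·z − 252·x^3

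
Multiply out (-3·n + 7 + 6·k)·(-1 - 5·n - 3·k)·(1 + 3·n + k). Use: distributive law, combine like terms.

-53·n - 81·n^2 - 134·k·n + 45·n^3 - 48·k·n^2 - 75·k^2·n - 7 - 34·k - 45·k^2 - 18·k^3

(-3·n + 7 + 6·k)·(-1 - 5·n - 3·k)·(1 + 3·n + k)
= (3·n + 15·n^2 + 9·k·n - 7 - 35·n - 21·k - 6·k - 30·k·n - 18·k^2)·(1 + 3·n + k)    [distributive law]
= (-32·n + 15·n^2 - 21·k·n - 7 - 27·k - 18·k^2)·(1 + 3·n + k)    [combine like terms]
= -32·n - 96·n^2 - 32·k·n + 15·n^2 + 45·n^3 + 15·k·n^2 - 21·k·n - 63·k·n^2 - 21·k^2·n - 7 - 21·n - 7·k - 27·k - 81·k·n - 27·k^2 - 18·k^2 - 54·k^2·n - 18·k^3    [distributive law]
= -53·n - 81·n^2 - 134·k·n + 45·n^3 - 48·k·n^2 - 75·k^2·n - 7 - 34·k - 45·k^2 - 18·k^3    [combine like terms]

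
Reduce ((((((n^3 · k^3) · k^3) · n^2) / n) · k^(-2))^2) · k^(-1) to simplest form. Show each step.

((((((n^3 · k^3) · k^3) · n^2) / n) · k^(-2))^2) · k^(-1)
= ((((((n^3 · k^3) · k^3) · n^2) / n)^2) · ((k^(-2))^2)) · k^(-1)    [power of a product]
= ((((((n^3 · k^3) · k^3) · n^2)^2) / (n^2)) · ((k^(-2))^2)) · k^(-1)    [power of a quotient]
= ((((((n^3 · k^3) · k^3)^2) · ((n^2)^2)) / (n^2)) · ((k^(-2))^2)) · k^(-1)    [power of a product]
= ((((((n^3 · k^3)^2) · ((k^3)^2)) · ((n^2)^2)) / (n^2)) · ((k^(-2))^2)) · k^(-1)    [power of a product]
= (((((((n^3)^2) · ((k^3)^2)) · ((k^3)^2)) · ((n^2)^2)) / (n^2)) · ((k^(-2))^2)) · k^(-1)    [power of a product]
= (((((n^6 · ((k^3)^2)) · ((k^3)^2)) · ((n^2)^2)) / (n^2)) · ((k^(-2))^2)) · k^(-1)    [power of a power]
= (((((n^6 · k^6) · ((k^3)^2)) · ((n^2)^2)) / (n^2)) · ((k^(-2))^2)) · k^(-1)    [power of a power]
= (((((n^6 · k^6) · k^6) · ((n^2)^2)) / (n^2)) · ((k^(-2))^2)) · k^(-1)    [power of a power]
= (((((n^6 · k^6) · k^6) · n^4) / (n^2)) · ((k^(-2))^2)) · k^(-1)    [power of a power]
= (((((n^6 · k^6) · k^6) · n^4) / n^2) · k^(-4)) · k^(-1)    [power of a power]
= k^7n^8    [quotient of powers; product of powers]

k^7n^8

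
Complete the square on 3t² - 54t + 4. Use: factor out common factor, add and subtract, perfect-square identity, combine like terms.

3t² - 54t + 4
= 3(t² - 18t) + 4    [factor out 3 from the t-terms]
= 3(t² - 18t + 81 - 81) + 4    [add and subtract 81 inside the bracket]
= 3(t - 9)² - 243 + 4    [perfect-square identity]
= 3(t - 9)² - 239    [combine constants]

3(t - 9)² - 239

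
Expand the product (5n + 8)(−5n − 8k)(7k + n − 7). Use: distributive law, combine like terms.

(5n + 8)(−5n − 8k)(7k + n − 7)
= (−25n^2 − 40kn − 40n − 64k)(7k + n − 7)    [distributive law]
= −175kn^2 − 25n^3 + 175n^2 − 280k^2n − 40kn^2 + 280kn − 280kn − 40n^2 + 280n − 448k^2 − 64kn + 448k    [distributive law]
= −215kn^2 − 25n^3 + 135n^2 − 280k^2n − 64kn + 280n − 448k^2 + 448k    [combine like terms]

−215kn^2 − 25n^3 + 135n^2 − 280k^2n − 64kn + 280n − 448k^2 + 448k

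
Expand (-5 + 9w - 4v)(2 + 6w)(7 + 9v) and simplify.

-70 - 146v - 84w - 276vw + 378w^2 + 486vw^2 - 72v^2 - 216v^2w

(-5 + 9w - 4v)(2 + 6w)(7 + 9v)
= (-10 - 30w + 18w + 54w^2 - 8v - 24vw)(7 + 9v)    [distributive law]
= (-10 - 12w + 54w^2 - 8v - 24vw)(7 + 9v)    [combine like terms]
= -70 - 90v - 84w - 108vw + 378w^2 + 486vw^2 - 56v - 72v^2 - 168vw - 216v^2w    [distributive law]
= -70 - 146v - 84w - 276vw + 378w^2 + 486vw^2 - 72v^2 - 216v^2w    [combine like terms]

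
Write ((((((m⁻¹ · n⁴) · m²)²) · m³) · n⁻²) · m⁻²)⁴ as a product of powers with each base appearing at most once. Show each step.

m¹²n²⁴

((((((m⁻¹ · n⁴) · m²)²) · m³) · n⁻²) · m⁻²)⁴
= ((((((m⁻¹ · n⁴) · m²)²) · m³) · n⁻²)⁴) · ((m⁻²)⁴)    [power of a product]
= ((((((m⁻¹ · n⁴) · m²)²) · m³)⁴) · ((n⁻²)⁴)) · ((m⁻²)⁴)    [power of a product]
= ((((((m⁻¹ · n⁴) · m²)²)⁴) · ((m³)⁴)) · ((n⁻²)⁴)) · ((m⁻²)⁴)    [power of a product]
= (((((m⁻¹ · n⁴) · m²)⁸) · ((m³)⁴)) · ((n⁻²)⁴)) · ((m⁻²)⁴)    [power of a power]
= (((((m⁻¹ · n⁴)⁸) · ((m²)⁸)) · ((m³)⁴)) · ((n⁻²)⁴)) · ((m⁻²)⁴)    [power of a product]
= ((((((m⁻¹)⁸) · ((n⁴)⁸)) · ((m²)⁸)) · ((m³)⁴)) · ((n⁻²)⁴)) · ((m⁻²)⁴)    [power of a product]
= ((((m⁻⁸ · ((n⁴)⁸)) · ((m²)⁸)) · ((m³)⁴)) · ((n⁻²)⁴)) · ((m⁻²)⁴)    [power of a power]
= ((((m⁻⁸ · n³²) · ((m²)⁸)) · ((m³)⁴)) · ((n⁻²)⁴)) · ((m⁻²)⁴)    [power of a power]
= ((((m⁻⁸ · n³²) · m¹⁶) · ((m³)⁴)) · ((n⁻²)⁴)) · ((m⁻²)⁴)    [power of a power]
= ((((m⁻⁸ · n³²) · m¹⁶) · m¹²) · ((n⁻²)⁴)) · ((m⁻²)⁴)    [power of a power]
= ((((m⁻⁸ · n³²) · m¹⁶) · m¹²) · n⁻⁸) · ((m⁻²)⁴)    [power of a power]
= ((((m⁻⁸ · n³²) · m¹⁶) · m¹²) · n⁻⁸) · m⁻⁸    [power of a power]
= m¹²n²⁴    [product of powers]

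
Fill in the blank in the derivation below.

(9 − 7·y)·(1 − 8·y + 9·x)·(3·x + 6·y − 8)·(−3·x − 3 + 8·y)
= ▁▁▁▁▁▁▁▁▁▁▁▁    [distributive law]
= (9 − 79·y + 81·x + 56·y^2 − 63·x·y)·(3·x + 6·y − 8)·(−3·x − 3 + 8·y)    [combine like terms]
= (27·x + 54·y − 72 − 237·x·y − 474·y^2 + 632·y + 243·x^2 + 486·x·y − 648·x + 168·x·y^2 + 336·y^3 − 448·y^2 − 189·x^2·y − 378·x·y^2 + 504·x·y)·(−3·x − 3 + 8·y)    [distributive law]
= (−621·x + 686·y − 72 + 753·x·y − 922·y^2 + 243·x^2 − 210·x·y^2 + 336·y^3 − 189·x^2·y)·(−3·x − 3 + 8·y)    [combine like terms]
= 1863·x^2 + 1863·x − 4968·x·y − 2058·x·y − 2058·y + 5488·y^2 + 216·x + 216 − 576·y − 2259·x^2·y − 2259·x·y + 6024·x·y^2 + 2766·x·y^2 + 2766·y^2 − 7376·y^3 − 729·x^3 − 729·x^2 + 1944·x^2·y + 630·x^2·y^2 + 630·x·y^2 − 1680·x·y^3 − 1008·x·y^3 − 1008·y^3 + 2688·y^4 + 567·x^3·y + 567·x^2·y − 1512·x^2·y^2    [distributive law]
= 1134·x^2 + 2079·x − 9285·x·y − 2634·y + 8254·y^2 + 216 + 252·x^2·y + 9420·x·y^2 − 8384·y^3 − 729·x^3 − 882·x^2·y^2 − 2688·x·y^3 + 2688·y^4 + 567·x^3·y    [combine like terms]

After distributive law, the bracketed line is:

(9 − 72·y + 81·x − 7·y + 56·y^2 − 63·x·y)·(3·x + 6·y − 8)·(−3·x − 3 + 8·y)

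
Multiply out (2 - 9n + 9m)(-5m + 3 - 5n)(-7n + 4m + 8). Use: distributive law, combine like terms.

(2 - 9n + 9m)(-5m + 3 - 5n)(-7n + 4m + 8)
= (-10m + 6 - 10n + 45mn - 27n + 45n^2 - 45m^2 + 27m - 45mn)(-7n + 4m + 8)    [distributive law]
= (17m + 6 - 37n + 45n^2 - 45m^2)(-7n + 4m + 8)    [combine like terms]
= -119mn + 68m^2 + 136m - 42n + 24m + 48 + 259n^2 - 148mn - 296n - 315n^3 + 180mn^2 + 360n^2 + 315m^2n - 180m^3 - 360m^2    [distributive law]
= -267mn - 292m^2 + 160m - 338n + 48 + 619n^2 - 315n^3 + 180mn^2 + 315m^2n - 180m^3    [combine like terms]

-267mn - 292m^2 + 160m - 338n + 48 + 619n^2 - 315n^3 + 180mn^2 + 315m^2n - 180m^3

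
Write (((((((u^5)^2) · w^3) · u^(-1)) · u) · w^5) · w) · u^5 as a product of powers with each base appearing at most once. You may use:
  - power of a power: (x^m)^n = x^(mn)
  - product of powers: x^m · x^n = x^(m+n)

(((((((u^5)^2) · w^3) · u^(-1)) · u) · w^5) · w) · u^5
= (((((u^10 · w^3) · u^(-1)) · u) · w^5) · w) · u^5    [power of a power]
= u^15w^9    [product of powers]

u^15w^9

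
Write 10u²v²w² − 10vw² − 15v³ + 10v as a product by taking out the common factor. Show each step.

5v(2u²vw² − 2w² − 3v² + 2)

10u²v²w² − 10vw² − 15v³ + 10v
= 5(2u²v²w² − 2vw² − 3v³ + 2v)    [factor out 5]
= 5v(2u²vw² − 2w² − 3v² + 2)    [factor out v]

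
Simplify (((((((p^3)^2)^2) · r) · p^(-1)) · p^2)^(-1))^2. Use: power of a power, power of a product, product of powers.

p^(-26)r^(-2)

(((((((p^3)^2)^2) · r) · p^(-1)) · p^2)^(-1))^2
= ((((((p^3)^2)^2) · r) · p^(-1)) · p^2)^(-2)    [power of a power]
= ((((((p^3)^2)^2) · r) · p^(-1))^(-2)) · ((p^2)^(-2))    [power of a product]
= ((((((p^3)^2)^2) · r)^(-2)) · ((p^(-1))^(-2))) · ((p^2)^(-2))    [power of a product]
= ((((((p^3)^2)^2)^(-2)) · (r^(-2))) · ((p^(-1))^(-2))) · ((p^2)^(-2))    [power of a product]
= (((((p^3)^2)^(-4)) · (r^(-2))) · ((p^(-1))^(-2))) · ((p^2)^(-2))    [power of a power]
= ((((p^3)^(-8)) · (r^(-2))) · ((p^(-1))^(-2))) · ((p^2)^(-2))    [power of a power]
= ((p^(-24) · (r^(-2))) · ((p^(-1))^(-2))) · ((p^2)^(-2))    [power of a power]
= ((p^(-24) · r^(-2)) · p^2) · ((p^2)^(-2))    [power of a power]
= ((p^(-24) · r^(-2)) · p^2) · p^(-4)    [power of a power]
= p^(-26)r^(-2)    [product of powers]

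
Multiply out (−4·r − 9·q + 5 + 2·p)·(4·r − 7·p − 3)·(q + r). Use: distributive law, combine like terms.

−52·q·r² − 16·r³ + 99·p·q·r + 36·p·r² + 59·q·r + 32·r² − 36·q²·r + 63·p·q² + 27·q² − 41·p·q − 41·p·r − 15·q − 15·r − 14·p²·q − 14·p²·r

(−4·r − 9·q + 5 + 2·p)·(4·r − 7·p − 3)·(q + r)
= (−16·r² + 28·p·r + 12·r − 36·q·r + 63·p·q + 27·q + 20·r − 35·p − 15 + 8·p·r − 14·p² − 6·p)·(q + r)    [distributive law]
= (−16·r² + 36·p·r + 32·r − 36·q·r + 63·p·q + 27·q − 41·p − 15 − 14·p²)·(q + r)    [combine like terms]
= −16·q·r² − 16·r³ + 36·p·q·r + 36·p·r² + 32·q·r + 32·r² − 36·q²·r − 36·q·r² + 63·p·q² + 63·p·q·r + 27·q² + 27·q·r − 41·p·q − 41·p·r − 15·q − 15·r − 14·p²·q − 14·p²·r    [distributive law]
= −52·q·r² − 16·r³ + 99·p·q·r + 36·p·r² + 59·q·r + 32·r² − 36·q²·r + 63·p·q² + 27·q² − 41·p·q − 41·p·r − 15·q − 15·r − 14·p²·q − 14·p²·r    [combine like terms]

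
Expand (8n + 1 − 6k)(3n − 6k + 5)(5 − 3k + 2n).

206n^2 − 204kn^2 + 48n^3 − 531kn + 270k^2n + 225n − 195k + 288k^2 + 25 − 108k^3

(8n + 1 − 6k)(3n − 6k + 5)(5 − 3k + 2n)
= (24n^2 − 48kn + 40n + 3n − 6k + 5 − 18kn + 36k^2 − 30k)(5 − 3k + 2n)    [distributive law]
= (24n^2 − 66kn + 43n − 36k + 5 + 36k^2)(5 − 3k + 2n)    [combine like terms]
= 120n^2 − 72kn^2 + 48n^3 − 330kn + 198k^2n − 132kn^2 + 215n − 129kn + 86n^2 − 180k + 108k^2 − 72kn + 25 − 15k + 10n + 180k^2 − 108k^3 + 72k^2n    [distributive law]
= 206n^2 − 204kn^2 + 48n^3 − 531kn + 270k^2n + 225n − 195k + 288k^2 + 25 − 108k^3    [combine like terms]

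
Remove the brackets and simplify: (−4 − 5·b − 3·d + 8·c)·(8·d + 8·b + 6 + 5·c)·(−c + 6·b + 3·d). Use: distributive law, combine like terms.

134·c·d − 486·b·d − 150·d^2 + 230·b·c − 372·b^2 + 24·c − 144·b − 72·d − 28·c^2 + 475·b·c·d − 504·b^2·d − 336·b·d^2 + 274·b^2·c − 240·b^3 + 201·b·c^2 + 171·c·d^2 − 72·d^3 + 71·c^2·d − 40·c^3

(−4 − 5·b − 3·d + 8·c)·(8·d + 8·b + 6 + 5·c)·(−c + 6·b + 3·d)
= (−32·d − 32·b − 24 − 20·c − 40·b·d − 40·b^2 − 30·b − 25·b·c − 24·d^2 − 24·b·d − 18·d − 15·c·d + 64·c·d + 64·b·c + 48·c + 40·c^2)·(−c + 6·b + 3·d)    [distributive law]
= (−50·d − 62·b − 24 + 28·c − 64·b·d − 40·b^2 + 39·b·c − 24·d^2 + 49·c·d + 40·c^2)·(−c + 6·b + 3·d)    [combine like terms]
= 50·c·d − 300·b·d − 150·d^2 + 62·b·c − 372·b^2 − 186·b·d + 24·c − 144·b − 72·d − 28·c^2 + 168·b·c + 84·c·d + 64·b·c·d − 384·b^2·d − 192·b·d^2 + 40·b^2·c − 240·b^3 − 120·b^2·d − 39·b·c^2 + 234·b^2·c + 117·b·c·d + 24·c·d^2 − 144·b·d^2 − 72·d^3 − 49·c^2·d + 294·b·c·d + 147·c·d^2 − 40·c^3 + 240·b·c^2 + 120·c^2·d    [distributive law]
= 134·c·d − 486·b·d − 150·d^2 + 230·b·c − 372·b^2 + 24·c − 144·b − 72·d − 28·c^2 + 475·b·c·d − 504·b^2·d − 336·b·d^2 + 274·b^2·c − 240·b^3 + 201·b·c^2 + 171·c·d^2 − 72·d^3 + 71·c^2·d − 40·c^3    [combine like terms]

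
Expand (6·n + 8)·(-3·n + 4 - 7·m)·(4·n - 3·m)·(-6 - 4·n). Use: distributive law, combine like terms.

(6·n + 8)·(-3·n + 4 - 7·m)·(4·n - 3·m)·(-6 - 4·n)
= (-18·n^2 + 24·n - 42·m·n - 24·n + 32 - 56·m)·(4·n - 3·m)·(-6 - 4·n)    [distributive law]
= (-18·n^2 - 42·m·n + 32 - 56·m)·(4·n - 3·m)·(-6 - 4·n)    [combine like terms]
= (-72·n^3 + 54·m·n^2 - 168·m·n^2 + 126·m^2·n + 128·n - 96·m - 224·m·n + 168·m^2)·(-6 - 4·n)    [distributive law]
= (-72·n^3 - 114·m·n^2 + 126·m^2·n + 128·n - 96·m - 224·m·n + 168·m^2)·(-6 - 4·n)    [combine like terms]
= 432·n^3 + 288·n^4 + 684·m·n^2 + 456·m·n^3 - 756·m^2·n - 504·m^2·n^2 - 768·n - 512·n^2 + 576·m + 384·m·n + 1344·m·n + 896·m·n^2 - 1008·m^2 - 672·m^2·n    [distributive law]
= 432·n^3 + 288·n^4 + 1580·m·n^2 + 456·m·n^3 - 1428·m^2·n - 504·m^2·n^2 - 768·n - 512·n^2 + 576·m + 1728·m·n - 1008·m^2    [combine like terms]

432·n^3 + 288·n^4 + 1580·m·n^2 + 456·m·n^3 - 1428·m^2·n - 504·m^2·n^2 - 768·n - 512·n^2 + 576·m + 1728·m·n - 1008·m^2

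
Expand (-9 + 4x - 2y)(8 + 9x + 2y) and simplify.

-72 - 49x - 34y + 36x² - 10xy - 4y²

(-9 + 4x - 2y)(8 + 9x + 2y)
= -72 - 81x - 18y + 32x + 36x² + 8xy - 16y - 18xy - 4y²    [distributive law]
= -72 - 49x - 34y + 36x² - 10xy - 4y²    [combine like terms]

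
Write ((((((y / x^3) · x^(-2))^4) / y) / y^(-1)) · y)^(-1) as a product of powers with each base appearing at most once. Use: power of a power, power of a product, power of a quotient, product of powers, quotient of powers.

x^20y^(-5)

((((((y / x^3) · x^(-2))^4) / y) / y^(-1)) · y)^(-1)
= ((((((y / x^3) · x^(-2))^4) / y) / y^(-1))^(-1)) · (y^(-1))    [power of a product]
= ((((((y / x^3) · x^(-2))^4) / y)^(-1)) / ((y^(-1))^(-1))) · (y^(-1))    [power of a quotient]
= ((((((y / x^3) · x^(-2))^4)^(-1)) / (y^(-1))) / ((y^(-1))^(-1))) · (y^(-1))    [power of a quotient]
= (((((y / x^3) · x^(-2))^(-4)) / (y^(-1))) / ((y^(-1))^(-1))) · (y^(-1))    [power of a power]
= (((((y / x^3)^(-4)) · ((x^(-2))^(-4))) / (y^(-1))) / ((y^(-1))^(-1))) · (y^(-1))    [power of a product]
= (((((y^(-4)) / ((x^3)^(-4))) · ((x^(-2))^(-4))) / (y^(-1))) / ((y^(-1))^(-1))) · (y^(-1))    [power of a quotient]
= ((((y^(-4) / x^(-12)) · ((x^(-2))^(-4))) / (y^(-1))) / ((y^(-1))^(-1))) · (y^(-1))    [power of a power]
= ((((y^(-4) / x^(-12)) · x^8) / (y^(-1))) / ((y^(-1))^(-1))) · (y^(-1))    [power of a power]
= ((((y^(-4) / x^(-12)) · x^8) / y^(-1)) / y) · (y^(-1))    [power of a power]
= x^20y^(-5)    [quotient of powers; product of powers]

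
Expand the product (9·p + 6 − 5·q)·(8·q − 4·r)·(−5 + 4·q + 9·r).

−360·p·q + 288·p·q² + 504·p·q·r + 180·p·r − 324·p·r² − 240·q + 392·q² + 236·q·r + 120·r − 216·r² − 160·q³ − 280·q²·r + 180·q·r²

(9·p + 6 − 5·q)·(8·q − 4·r)·(−5 + 4·q + 9·r)
= (72·p·q − 36·p·r + 48·q − 24·r − 40·q² + 20·q·r)·(−5 + 4·q + 9·r)    [distributive law]
= −360·p·q + 288·p·q² + 648·p·q·r + 180·p·r − 144·p·q·r − 324·p·r² − 240·q + 192·q² + 432·q·r + 120·r − 96·q·r − 216·r² + 200·q² − 160·q³ − 360·q²·r − 100·q·r + 80·q²·r + 180·q·r²    [distributive law]
= −360·p·q + 288·p·q² + 504·p·q·r + 180·p·r − 324·p·r² − 240·q + 392·q² + 236·q·r + 120·r − 216·r² − 160·q³ − 280·q²·r + 180·q·r²    [combine like terms]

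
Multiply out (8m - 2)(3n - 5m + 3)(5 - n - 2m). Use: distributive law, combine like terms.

(8m - 2)(3n - 5m + 3)(5 - n - 2m)
= (24mn - 40m^2 + 24m - 6n + 10m - 6)(5 - n - 2m)    [distributive law]
= (24mn - 40m^2 + 34m - 6n - 6)(5 - n - 2m)    [combine like terms]
= 120mn - 24mn^2 - 48m^2n - 200m^2 + 40m^2n + 80m^3 + 170m - 34mn - 68m^2 - 30n + 6n^2 + 12mn - 30 + 6n + 12m    [distributive law]
= 98mn - 24mn^2 - 8m^2n - 268m^2 + 80m^3 + 182m - 24n + 6n^2 - 30    [combine like terms]

98mn - 24mn^2 - 8m^2n - 268m^2 + 80m^3 + 182m - 24n + 6n^2 - 30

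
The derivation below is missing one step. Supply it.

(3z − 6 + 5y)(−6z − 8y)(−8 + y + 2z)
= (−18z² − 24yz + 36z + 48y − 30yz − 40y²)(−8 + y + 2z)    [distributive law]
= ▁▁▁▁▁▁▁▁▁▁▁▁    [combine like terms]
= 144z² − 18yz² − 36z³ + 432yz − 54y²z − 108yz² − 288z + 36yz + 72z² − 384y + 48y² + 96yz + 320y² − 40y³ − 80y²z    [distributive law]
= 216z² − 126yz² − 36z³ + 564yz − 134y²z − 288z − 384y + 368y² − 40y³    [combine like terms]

Applying combine like terms to the line above:

(−18z² − 54yz + 36z + 48y − 40y²)(−8 + y + 2z)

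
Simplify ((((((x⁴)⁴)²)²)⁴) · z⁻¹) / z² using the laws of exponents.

x²⁵⁶z⁻³

((((((x⁴)⁴)²)²)⁴) · z⁻¹) / z²
= (((((x⁴)⁴)²)⁸) · z⁻¹) / z²    [power of a power]
= ((((x⁴)⁴)¹⁶) · z⁻¹) / z²    [power of a power]
= (((x⁴)⁶⁴) · z⁻¹) / z²    [power of a power]
= (x²⁵⁶ · z⁻¹) / z²    [power of a power]
= x²⁵⁶z⁻³    [quotient of powers]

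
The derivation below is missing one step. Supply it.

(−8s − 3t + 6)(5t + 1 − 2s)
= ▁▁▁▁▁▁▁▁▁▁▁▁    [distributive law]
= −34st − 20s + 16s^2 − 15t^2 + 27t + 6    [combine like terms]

By distributive law:

−40st − 8s + 16s^2 − 15t^2 − 3t + 6st + 30t + 6 − 12s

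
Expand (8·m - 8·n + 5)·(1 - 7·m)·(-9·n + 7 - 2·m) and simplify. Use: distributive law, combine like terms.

651·m·n - 199·m - 338·m^2 + 392·m^2·n + 112·m^3 + 72·n^2 - 101·n - 504·m·n^2 + 35

(8·m - 8·n + 5)·(1 - 7·m)·(-9·n + 7 - 2·m)
= (8·m - 56·m^2 - 8·n + 56·m·n + 5 - 35·m)·(-9·n + 7 - 2·m)    [distributive law]
= (-27·m - 56·m^2 - 8·n + 56·m·n + 5)·(-9·n + 7 - 2·m)    [combine like terms]
= 243·m·n - 189·m + 54·m^2 + 504·m^2·n - 392·m^2 + 112·m^3 + 72·n^2 - 56·n + 16·m·n - 504·m·n^2 + 392·m·n - 112·m^2·n - 45·n + 35 - 10·m    [distributive law]
= 651·m·n - 199·m - 338·m^2 + 392·m^2·n + 112·m^3 + 72·n^2 - 101·n - 504·m·n^2 + 35    [combine like terms]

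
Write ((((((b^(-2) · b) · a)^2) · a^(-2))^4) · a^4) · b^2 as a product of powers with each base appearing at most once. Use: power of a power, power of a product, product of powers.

a^4b^(-6)

((((((b^(-2) · b) · a)^2) · a^(-2))^4) · a^4) · b^2
= ((((((b^(-2) · b) · a)^2)^4) · ((a^(-2))^4)) · a^4) · b^2    [power of a product]
= (((((b^(-2) · b) · a)^8) · ((a^(-2))^4)) · a^4) · b^2    [power of a power]
= (((((b^(-2) · b)^8) · (a^8)) · ((a^(-2))^4)) · a^4) · b^2    [power of a product]
= ((((((b^(-2))^8) · (b^8)) · (a^8)) · ((a^(-2))^4)) · a^4) · b^2    [power of a product]
= ((((b^(-16) · (b^8)) · (a^8)) · ((a^(-2))^4)) · a^4) · b^2    [power of a power]
= (((b^(-8) · (a^8)) · ((a^(-2))^4)) · a^4) · b^2    [product of powers]
= (((b^(-8) · a^8) · a^(-8)) · a^4) · b^2    [power of a power]
= a^4b^(-6)    [product of powers]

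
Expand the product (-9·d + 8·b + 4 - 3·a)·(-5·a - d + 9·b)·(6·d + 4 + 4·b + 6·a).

(-9·d + 8·b + 4 - 3·a)·(-5·a - d + 9·b)·(6·d + 4 + 4·b + 6·a)
= (45·a·d + 9·d^2 - 81·b·d - 40·a·b - 8·b·d + 72·b^2 - 20·a - 4·d + 36·b + 15·a^2 + 3·a·d - 27·a·b)·(6·d + 4 + 4·b + 6·a)    [distributive law]
= (48·a·d + 9·d^2 - 89·b·d - 67·a·b + 72·b^2 - 20·a - 4·d + 36·b + 15·a^2)·(6·d + 4 + 4·b + 6·a)    [combine like terms]
= 288·a·d^2 + 192·a·d + 192·a·b·d + 288·a^2·d + 54·d^3 + 36·d^2 + 36·b·d^2 + 54·a·d^2 - 534·b·d^2 - 356·b·d - 356·b^2·d - 534·a·b·d - 402·a·b·d - 268·a·b - 268·a·b^2 - 402·a^2·b + 432·b^2·d + 288·b^2 + 288·b^3 + 432·a·b^2 - 120·a·d - 80·a - 80·a·b - 120·a^2 - 24·d^2 - 16·d - 16·b·d - 24·a·d + 216·b·d + 144·b + 144·b^2 + 216·a·b + 90·a^2·d + 60·a^2 + 60·a^2·b + 90·a^3    [distributive law]
= 342·a·d^2 + 48·a·d - 744·a·b·d + 378·a^2·d + 54·d^3 + 12·d^2 - 498·b·d^2 - 156·b·d + 76·b^2·d - 132·a·b + 164·a·b^2 - 342·a^2·b + 432·b^2 + 288·b^3 - 80·a - 60·a^2 - 16·d + 144·b + 90·a^3    [combine like terms]

342·a·d^2 + 48·a·d - 744·a·b·d + 378·a^2·d + 54·d^3 + 12·d^2 - 498·b·d^2 - 156·b·d + 76·b^2·d - 132·a·b + 164·a·b^2 - 342·a^2·b + 432·b^2 + 288·b^3 - 80·a - 60·a^2 - 16·d + 144·b + 90·a^3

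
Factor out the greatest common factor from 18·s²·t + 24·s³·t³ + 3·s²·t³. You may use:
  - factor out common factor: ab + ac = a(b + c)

18·s²·t + 24·s³·t³ + 3·s²·t³
= 3(6·s²·t + 8·s³·t³ + s²·t³)    [factor out 3]
= 3·s²·t(6 + 8·s·t² + t²)    [factor out s²·t]

3·s²·t(6 + 8·s·t² + t²)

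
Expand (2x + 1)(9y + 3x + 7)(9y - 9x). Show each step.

(2x + 1)(9y + 3x + 7)(9y - 9x)
= (18xy + 6x^2 + 14x + 9y + 3x + 7)(9y - 9x)    [distributive law]
= (18xy + 6x^2 + 17x + 9y + 7)(9y - 9x)    [combine like terms]
= 162xy^2 - 162x^2y + 54x^2y - 54x^3 + 153xy - 153x^2 + 81y^2 - 81xy + 63y - 63x    [distributive law]
= 162xy^2 - 108x^2y - 54x^3 + 72xy - 153x^2 + 81y^2 + 63y - 63x    [combine like terms]

162xy^2 - 108x^2y - 54x^3 + 72xy - 153x^2 + 81y^2 + 63y - 63x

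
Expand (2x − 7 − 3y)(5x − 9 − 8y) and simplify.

(2x − 7 − 3y)(5x − 9 − 8y)
= 10x^2 − 18x − 16xy − 35x + 63 + 56y − 15xy + 27y + 24y^2    [distributive law]
= 10x^2 − 53x − 31xy + 63 + 83y + 24y^2    [combine like terms]

10x^2 − 53x − 31xy + 63 + 83y + 24y^2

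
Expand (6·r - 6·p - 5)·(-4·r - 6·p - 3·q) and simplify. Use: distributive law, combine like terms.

(6·r - 6·p - 5)·(-4·r - 6·p - 3·q)
= -24·r² - 36·p·r - 18·q·r + 24·p·r + 36·p² + 18·p·q + 20·r + 30·p + 15·q    [distributive law]
= -24·r² - 12·p·r - 18·q·r + 36·p² + 18·p·q + 20·r + 30·p + 15·q    [combine like terms]

-24·r² - 12·p·r - 18·q·r + 36·p² + 18·p·q + 20·r + 30·p + 15·q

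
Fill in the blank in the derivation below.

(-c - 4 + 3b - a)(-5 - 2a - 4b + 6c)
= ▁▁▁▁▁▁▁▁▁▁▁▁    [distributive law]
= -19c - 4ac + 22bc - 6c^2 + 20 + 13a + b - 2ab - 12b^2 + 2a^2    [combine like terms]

By distributive law:

5c + 2ac + 4bc - 6c^2 + 20 + 8a + 16b - 24c - 15b - 6ab - 12b^2 + 18bc + 5a + 2a^2 + 4ab - 6ac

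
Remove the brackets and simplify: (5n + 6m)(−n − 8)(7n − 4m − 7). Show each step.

−35n^3 − 22mn^2 − 245n^2 − 134mn + 280n + 24m^2n + 192m^2 + 336m

(5n + 6m)(−n − 8)(7n − 4m − 7)
= (−5n^2 − 40n − 6mn − 48m)(7n − 4m − 7)    [distributive law]
= −35n^3 + 20mn^2 + 35n^2 − 280n^2 + 160mn + 280n − 42mn^2 + 24m^2n + 42mn − 336mn + 192m^2 + 336m    [distributive law]
= −35n^3 − 22mn^2 − 245n^2 − 134mn + 280n + 24m^2n + 192m^2 + 336m    [combine like terms]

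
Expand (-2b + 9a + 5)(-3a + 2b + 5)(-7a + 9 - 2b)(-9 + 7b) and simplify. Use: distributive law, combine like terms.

(-2b + 9a + 5)(-3a + 2b + 5)(-7a + 9 - 2b)(-9 + 7b)
= (6ab - 4b² - 10b - 27a² + 18ab + 45a - 15a + 10b + 25)(-7a + 9 - 2b)(-9 + 7b)    [distributive law]
= (24ab - 4b² - 27a² + 30a + 25)(-7a + 9 - 2b)(-9 + 7b)    [combine like terms]
= (-168a²b + 216ab - 48ab² + 28ab² - 36b² + 8b³ + 189a³ - 243a² + 54a²b - 210a² + 270a - 60ab - 175a + 225 - 50b)(-9 + 7b)    [distributive law]
= (-114a²b + 156ab - 20ab² - 36b² + 8b³ + 189a³ - 453a² + 95a + 225 - 50b)(-9 + 7b)    [combine like terms]
= 1026a²b - 798a²b² - 1404ab + 1092ab² + 180ab² - 140ab³ + 324b² - 252b³ - 72b³ + 56b⁴ - 1701a³ + 1323a³b + 4077a² - 3171a²b - 855a + 665ab - 2025 + 1575b + 450b - 350b²    [distributive law]
= -2145a²b - 798a²b² - 739ab + 1272ab² - 140ab³ - 26b² - 324b³ + 56b⁴ - 1701a³ + 1323a³b + 4077a² - 855a - 2025 + 2025b    [combine like terms]

-2145a²b - 798a²b² - 739ab + 1272ab² - 140ab³ - 26b² - 324b³ + 56b⁴ - 1701a³ + 1323a³b + 4077a² - 855a - 2025 + 2025b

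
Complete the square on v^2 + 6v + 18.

(v + 3)^2 + 9

v^2 + 6v + 18
= v^2 + 6v + 9 − 9 + 18    [add and subtract 9]
= (v + 3)^2 − 9 + 18    [perfect-square identity]
= (v + 3)^2 + 9    [combine constants]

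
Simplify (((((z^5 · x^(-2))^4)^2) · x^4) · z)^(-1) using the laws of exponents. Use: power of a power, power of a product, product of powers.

(((((z^5 · x^(-2))^4)^2) · x^4) · z)^(-1)
= (((((z^5 · x^(-2))^4)^2) · x^4)^(-1)) · (z^(-1))    [power of a product]
= (((((z^5 · x^(-2))^4)^2)^(-1)) · ((x^4)^(-1))) · (z^(-1))    [power of a product]
= ((((z^5 · x^(-2))^4)^(-2)) · ((x^4)^(-1))) · (z^(-1))    [power of a power]
= (((z^5 · x^(-2))^(-8)) · ((x^4)^(-1))) · (z^(-1))    [power of a power]
= ((((z^5)^(-8)) · ((x^(-2))^(-8))) · ((x^4)^(-1))) · (z^(-1))    [power of a product]
= ((z^(-40) · ((x^(-2))^(-8))) · ((x^4)^(-1))) · (z^(-1))    [power of a power]
= ((z^(-40) · x^16) · ((x^4)^(-1))) · (z^(-1))    [power of a power]
= ((z^(-40) · x^16) · x^(-4)) · (z^(-1))    [power of a power]
= x^12·z^(-41)    [product of powers]

x^12·z^(-41)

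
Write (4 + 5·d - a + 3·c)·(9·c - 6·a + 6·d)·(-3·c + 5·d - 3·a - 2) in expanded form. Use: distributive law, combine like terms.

-162·c^2 - 18·c·d + 18·a·c - 72·c - 120·a·d + 60·a^2 + 48·a + 60·d^2 - 48·d - 54·c^2·d + 225·c·d^2 - 216·a·c·d - 270·a·d^2 + 138·a^2·d + 150·d^3 + 63·a^2·c - 18·a^3 - 81·c^3

(4 + 5·d - a + 3·c)·(9·c - 6·a + 6·d)·(-3·c + 5·d - 3·a - 2)
= (36·c - 24·a + 24·d + 45·c·d - 30·a·d + 30·d^2 - 9·a·c + 6·a^2 - 6·a·d + 27·c^2 - 18·a·c + 18·c·d)·(-3·c + 5·d - 3·a - 2)    [distributive law]
= (36·c - 24·a + 24·d + 63·c·d - 36·a·d + 30·d^2 - 27·a·c + 6·a^2 + 27·c^2)·(-3·c + 5·d - 3·a - 2)    [combine like terms]
= -108·c^2 + 180·c·d - 108·a·c - 72·c + 72·a·c - 120·a·d + 72·a^2 + 48·a - 72·c·d + 120·d^2 - 72·a·d - 48·d - 189·c^2·d + 315·c·d^2 - 189·a·c·d - 126·c·d + 108·a·c·d - 180·a·d^2 + 108·a^2·d + 72·a·d - 90·c·d^2 + 150·d^3 - 90·a·d^2 - 60·d^2 + 81·a·c^2 - 135·a·c·d + 81·a^2·c + 54·a·c - 18·a^2·c + 30·a^2·d - 18·a^3 - 12·a^2 - 81·c^3 + 135·c^2·d - 81·a·c^2 - 54·c^2    [distributive law]
= -162·c^2 - 18·c·d + 18·a·c - 72·c - 120·a·d + 60·a^2 + 48·a + 60·d^2 - 48·d - 54·c^2·d + 225·c·d^2 - 216·a·c·d - 270·a·d^2 + 138·a^2·d + 150·d^3 + 63·a^2·c - 18·a^3 - 81·c^3    [combine like terms]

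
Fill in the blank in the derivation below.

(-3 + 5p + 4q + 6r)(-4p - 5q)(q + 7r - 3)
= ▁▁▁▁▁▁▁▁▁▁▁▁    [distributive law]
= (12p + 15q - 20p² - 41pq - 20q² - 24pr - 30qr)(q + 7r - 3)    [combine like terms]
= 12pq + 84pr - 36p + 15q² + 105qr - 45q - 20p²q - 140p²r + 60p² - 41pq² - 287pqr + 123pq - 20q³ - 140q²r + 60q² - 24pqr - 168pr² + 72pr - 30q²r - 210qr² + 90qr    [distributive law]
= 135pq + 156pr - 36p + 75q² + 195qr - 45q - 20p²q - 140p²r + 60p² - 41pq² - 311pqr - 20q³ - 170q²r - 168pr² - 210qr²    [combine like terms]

By distributive law:

(12p + 15q - 20p² - 25pq - 16pq - 20q² - 24pr - 30qr)(q + 7r - 3)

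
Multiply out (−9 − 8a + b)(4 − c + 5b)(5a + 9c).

(−9 − 8a + b)(4 − c + 5b)(5a + 9c)
= (−36 + 9c − 45b − 32a + 8ac − 40ab + 4b − bc + 5b^2)(5a + 9c)    [distributive law]
= (−36 + 9c − 41b − 32a + 8ac − 40ab − bc + 5b^2)(5a + 9c)    [combine like terms]
= −180a − 324c + 45ac + 81c^2 − 205ab − 369bc − 160a^2 − 288ac + 40a^2c + 72ac^2 − 200a^2b − 360abc − 5abc − 9bc^2 + 25ab^2 + 45b^2c    [distributive law]
= −180a − 324c − 243ac + 81c^2 − 205ab − 369bc − 160a^2 + 40a^2c + 72ac^2 − 200a^2b − 365abc − 9bc^2 + 25ab^2 + 45b^2c    [combine like terms]

−180a − 324c − 243ac + 81c^2 − 205ab − 369bc − 160a^2 + 40a^2c + 72ac^2 − 200a^2b − 365abc − 9bc^2 + 25ab^2 + 45b^2c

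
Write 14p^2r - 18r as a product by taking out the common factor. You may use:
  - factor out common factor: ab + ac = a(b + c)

2r(7p^2 - 9)

14p^2r - 18r
= 2(7p^2r - 9r)    [factor out 2]
= 2r(7p^2 - 9)    [factor out r]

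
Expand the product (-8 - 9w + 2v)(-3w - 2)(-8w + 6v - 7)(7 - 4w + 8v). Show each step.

(-8 - 9w + 2v)(-3w - 2)(-8w + 6v - 7)(7 - 4w + 8v)
= (24w + 16 + 27w² + 18w - 6vw - 4v)(-8w + 6v - 7)(7 - 4w + 8v)    [distributive law]
= (42w + 16 + 27w² - 6vw - 4v)(-8w + 6v - 7)(7 - 4w + 8v)    [combine like terms]
= (-336w² + 252vw - 294w - 128w + 96v - 112 - 216w³ + 162vw² - 189w² + 48vw² - 36v²w + 42vw + 32vw - 24v² + 28v)(7 - 4w + 8v)    [distributive law]
= (-525w² + 326vw - 422w + 124v - 112 - 216w³ + 210vw² - 36v²w - 24v²)(7 - 4w + 8v)    [combine like terms]
= -3675w² + 2100w³ - 4200vw² + 2282vw - 1304vw² + 2608v²w - 2954w + 1688w² - 3376vw + 868v - 496vw + 992v² - 784 + 448w - 896v - 1512w³ + 864w⁴ - 1728vw³ + 1470vw² - 840vw³ + 1680v²w² - 252v²w + 144v²w² - 288v³w - 168v² + 96v²w - 192v³    [distributive law]
= -1987w² + 588w³ - 4034vw² - 1590vw + 2452v²w - 2506w - 28v + 824v² - 784 + 864w⁴ - 2568vw³ + 1824v²w² - 288v³w - 192v³    [combine like terms]

-1987w² + 588w³ - 4034vw² - 1590vw + 2452v²w - 2506w - 28v + 824v² - 784 + 864w⁴ - 2568vw³ + 1824v²w² - 288v³w - 192v³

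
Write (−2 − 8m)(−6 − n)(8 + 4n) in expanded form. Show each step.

(−2 − 8m)(−6 − n)(8 + 4n)
= (12 + 2n + 48m + 8mn)(8 + 4n)    [distributive law]
= 96 + 48n + 16n + 8n^2 + 384m + 192mn + 64mn + 32mn^2    [distributive law]
= 96 + 64n + 8n^2 + 384m + 256mn + 32mn^2    [combine like terms]

96 + 64n + 8n^2 + 384m + 256mn + 32mn^2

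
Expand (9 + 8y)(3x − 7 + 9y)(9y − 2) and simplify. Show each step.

195xy − 54x − 617y + 126 + 81y² + 216xy² + 648y³

(9 + 8y)(3x − 7 + 9y)(9y − 2)
= (27x − 63 + 81y + 24xy − 56y + 72y²)(9y − 2)    [distributive law]
= (27x − 63 + 25y + 24xy + 72y²)(9y − 2)    [combine like terms]
= 243xy − 54x − 567y + 126 + 225y² − 50y + 216xy² − 48xy + 648y³ − 144y²    [distributive law]
= 195xy − 54x − 617y + 126 + 81y² + 216xy² + 648y³    [combine like terms]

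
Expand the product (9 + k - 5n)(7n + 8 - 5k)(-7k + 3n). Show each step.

-272kn + 69n² - 504k + 216n + 259k² - 239k²n + 341kn² + 35k³ - 105n³

(9 + k - 5n)(7n + 8 - 5k)(-7k + 3n)
= (63n + 72 - 45k + 7kn + 8k - 5k² - 35n² - 40n + 25kn)(-7k + 3n)    [distributive law]
= (23n + 72 - 37k + 32kn - 5k² - 35n²)(-7k + 3n)    [combine like terms]
= -161kn + 69n² - 504k + 216n + 259k² - 111kn - 224k²n + 96kn² + 35k³ - 15k²n + 245kn² - 105n³    [distributive law]
= -272kn + 69n² - 504k + 216n + 259k² - 239k²n + 341kn² + 35k³ - 105n³    [combine like terms]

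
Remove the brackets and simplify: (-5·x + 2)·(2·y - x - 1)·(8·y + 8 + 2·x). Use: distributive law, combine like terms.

-80·x·y^2 - 48·x·y + 20·x^2·y + 46·x^2 + 10·x^3 + 20·x + 32·y^2 + 16·y - 16

(-5·x + 2)·(2·y - x - 1)·(8·y + 8 + 2·x)
= (-10·x·y + 5·x^2 + 5·x + 4·y - 2·x - 2)·(8·y + 8 + 2·x)    [distributive law]
= (-10·x·y + 5·x^2 + 3·x + 4·y - 2)·(8·y + 8 + 2·x)    [combine like terms]
= -80·x·y^2 - 80·x·y - 20·x^2·y + 40·x^2·y + 40·x^2 + 10·x^3 + 24·x·y + 24·x + 6·x^2 + 32·y^2 + 32·y + 8·x·y - 16·y - 16 - 4·x    [distributive law]
= -80·x·y^2 - 48·x·y + 20·x^2·y + 46·x^2 + 10·x^3 + 20·x + 32·y^2 + 16·y - 16    [combine like terms]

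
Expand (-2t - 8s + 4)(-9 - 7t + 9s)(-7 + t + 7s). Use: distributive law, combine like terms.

34t - 108t² - 228st + 14t³ + 136st² + 194s²t - 1008s + 1260s² - 504s³ + 252

(-2t - 8s + 4)(-9 - 7t + 9s)(-7 + t + 7s)
= (18t + 14t² - 18st + 72s + 56st - 72s² - 36 - 28t + 36s)(-7 + t + 7s)    [distributive law]
= (-10t + 14t² + 38st + 108s - 72s² - 36)(-7 + t + 7s)    [combine like terms]
= 70t - 10t² - 70st - 98t² + 14t³ + 98st² - 266st + 38st² + 266s²t - 756s + 108st + 756s² + 504s² - 72s²t - 504s³ + 252 - 36t - 252s    [distributive law]
= 34t - 108t² - 228st + 14t³ + 136st² + 194s²t - 1008s + 1260s² - 504s³ + 252    [combine like terms]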